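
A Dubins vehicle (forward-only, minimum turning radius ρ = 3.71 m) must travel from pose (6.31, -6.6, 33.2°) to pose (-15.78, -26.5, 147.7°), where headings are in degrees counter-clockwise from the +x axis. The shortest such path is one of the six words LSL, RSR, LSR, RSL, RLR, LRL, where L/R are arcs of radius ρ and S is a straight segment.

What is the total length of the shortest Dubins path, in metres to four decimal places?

Let ψ = atan2(Δy, Δx) = atan2(-19.90, -22.09) = -137.9856° be the start→goal bearing.
Normalize: d = |goal − start| / ρ = 29.731769/3.71 = 8.013954, α = (θ_start − ψ) mod 360° = 171.1856° = 2.987752 rad, β = (θ_goal − ψ) mod 360° = 285.6856° = 4.986154 rad.
Common terms: sin α = 0.153235, cos α = -0.988190, sin β = -0.962760, cos β = 0.270358, cos(α−β) = -0.414693, d² = 64.223458. Work in radians in the unit-radius frame; every candidate has L = ρ·(t + p + q).
LSL: p² = 2 + d² − 2cos(α−β) + 2d(sin α − sin β) = 84.939902; p = √p² = 9.216285; φ = atan2(cos β − cos α, d + sin α − sin β) = 0.136985 rad; t = (φ − α) mod 2π = 3.432418 rad, q = (β − φ) mod 2π = 4.849169 rad → L = 3.71·(3.432418 + 9.216285 + 4.849169) = 3.71·17.497872 = 64.917105 m
RSR: p² = 2 + d² − 2cos(α−β) + 2d(sin β − sin α) = 49.165787; p = √p² = 7.011832; φ = atan2(cos α − cos β, d − sin α + sin β) = -0.180467 rad; t = (α − φ) mod 2π = 3.168219 rad, q = (φ − β) mod 2π = 1.116564 rad → L = 3.71·(3.168219 + 7.011832 + 1.116564) = 3.71·11.296615 = 41.910443 m
LSR: p² = d² − 2 + 2cos(α−β) + 2d(sin α + sin β) = 48.419077; p = √p² = 6.958382; φ = atan2(−cos α − cos β, d + sin α + sin β) − atan2(−2, p) = 0.379189 rad; t = (φ − α) mod 2π = 3.674622 rad, q = (φ − β) mod 2π = 1.676220 rad → L = 3.71·(3.674622 + 6.958382 + 1.676220) = 3.71·12.309224 = 45.667221 m
RSL: p² = d² − 2 + 2cos(α−β) − 2d(sin α + sin β) = 74.369067; p = √p² = 8.623750; φ = atan2(cos α + cos β, d − sin α − sin β) − atan2(2, p) = -0.309065 rad; t = (α − φ) mod 2π = 3.296817 rad, q = (β − φ) mod 2π = 5.295219 rad → L = 3.71·(3.296817 + 8.623750 + 5.295219) = 3.71·17.215786 = 63.870565 m
RLR: c = (6 − d² + 2cos(α−β) + 2d(sin α − sin β))/8 = -5.145723, |c| > 1 → infeasible
LRL: c = (6 − d² + 2cos(α−β) − 2d(sin α − sin β))/8 = -9.617488, |c| > 1 → infeasible
Shortest: RSR with L = 41.910443 m ≈ 41.9104 m

41.9104 m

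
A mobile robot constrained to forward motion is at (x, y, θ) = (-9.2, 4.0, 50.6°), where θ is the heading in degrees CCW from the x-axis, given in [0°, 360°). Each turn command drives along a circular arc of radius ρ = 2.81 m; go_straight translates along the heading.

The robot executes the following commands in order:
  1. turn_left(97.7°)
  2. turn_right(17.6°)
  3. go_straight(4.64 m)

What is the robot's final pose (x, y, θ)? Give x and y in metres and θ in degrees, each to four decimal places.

set_pose: (x, y, θ) = (-9.2000, 4.0000, 50.6000°), ρ = 2.81
turn_left(97.7°): centre at ρ to the left, rotate +97.7° → (-9.8948, 8.1744, 148.3000°)
turn_right(17.6°): centre at ρ to the right, rotate −17.6° → (-10.5486, 8.7328, 130.7000°)
go_straight(4.64): x += 4.64·cos θ, y += 4.64·sin θ → (-13.5743, 12.2505, 130.7000°)

(-13.5743, 12.2505, 130.7000°)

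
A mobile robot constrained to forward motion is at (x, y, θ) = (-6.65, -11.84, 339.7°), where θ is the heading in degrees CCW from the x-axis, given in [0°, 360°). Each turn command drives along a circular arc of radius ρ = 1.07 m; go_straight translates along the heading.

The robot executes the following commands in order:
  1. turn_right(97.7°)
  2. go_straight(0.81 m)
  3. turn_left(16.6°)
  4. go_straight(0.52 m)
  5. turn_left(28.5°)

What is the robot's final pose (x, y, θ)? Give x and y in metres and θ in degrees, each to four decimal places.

set_pose: (x, y, θ) = (-6.6500, -11.8400, 339.7000°), ρ = 1.07
turn_right(97.7°): centre at ρ to the right, rotate −97.7° → (-6.0765, -13.3459, 242.0000°)
go_straight(0.81): x += 0.81·cos θ, y += 0.81·sin θ → (-6.4567, -14.0611, 242.0000°)
turn_left(16.6°): centre at ρ to the left, rotate +16.6° → (-6.5609, -14.3519, 258.6000°)
go_straight(0.52): x += 0.52·cos θ, y += 0.52·sin θ → (-6.6637, -14.8616, 258.6000°)
turn_left(28.5°): centre at ρ to the left, rotate +28.5° → (-6.6375, -15.3878, 287.1000°)

(-6.6375, -15.3878, 287.1000°)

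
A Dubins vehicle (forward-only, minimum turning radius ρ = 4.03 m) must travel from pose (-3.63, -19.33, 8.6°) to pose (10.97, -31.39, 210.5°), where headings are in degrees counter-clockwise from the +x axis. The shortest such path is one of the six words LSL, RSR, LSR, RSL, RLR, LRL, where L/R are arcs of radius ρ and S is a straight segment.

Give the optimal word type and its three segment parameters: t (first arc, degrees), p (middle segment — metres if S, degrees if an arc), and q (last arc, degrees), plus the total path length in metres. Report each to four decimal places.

RSR: t = 29.6627°, p = 12.8077 m, q = 128.4373°, L = 23.9279 m

Let ψ = atan2(Δy, Δx) = atan2(-12.06, 14.60) = -39.5576° be the start→goal bearing.
Normalize: d = |goal − start| / ρ = 18.936832/4.03 = 4.698966, α = (θ_start − ψ) mod 360° = 48.1576° = 0.840509 rad, β = (θ_goal − ψ) mod 360° = 250.0576° = 4.364329 rad.
Common terms: sin α = 0.744983, cos α = 0.667083, sin β = -0.940036, cos β = -0.341075, cos(α−β) = -0.927836, d² = 22.080279. Work in radians in the unit-radius frame; every candidate has L = ρ·(t + p + q).
LSL: p² = 2 + d² − 2cos(α−β) + 2d(sin α − sin β) = 41.771646; p = √p² = 6.463099; φ = atan2(cos β − cos α, d + sin α − sin β) = -0.156626 rad; t = (φ − α) mod 2π = 5.286050 rad, q = (β − φ) mod 2π = 4.520956 rad → L = 4.03·(5.286050 + 6.463099 + 4.520956) = 4.03·16.270104 = 65.568519 m
RSR: p² = 2 + d² − 2cos(α−β) + 2d(sin β − sin α) = 10.100256; p = √p² = 3.178090; φ = atan2(cos α − cos β, d − sin α + sin β) = 0.322798 rad; t = (α − φ) mod 2π = 0.517711 rad, q = (φ − β) mod 2π = 2.241654 rad → L = 4.03·(0.517711 + 3.178090 + 2.241654) = 4.03·5.937456 = 23.927946 m
LSR: p² = d² − 2 + 2cos(α−β) + 2d(sin α + sin β) = 16.391510; p = √p² = 4.048643; φ = atan2(−cos α − cos β, d + sin α + sin β) − atan2(−2, p) = 0.386573 rad; t = (φ − α) mod 2π = 5.829249 rad, q = (φ − β) mod 2π = 2.305429 rad → L = 4.03·(5.829249 + 4.048643 + 2.305429) = 4.03·12.183321 = 49.098782 m
RSL: p² = d² − 2 + 2cos(α−β) − 2d(sin α + sin β) = 20.057703; p = √p² = 4.478583; φ = atan2(cos α + cos β, d − sin α − sin β) − atan2(2, p) = -0.353482 rad; t = (α − φ) mod 2π = 1.193992 rad, q = (β − φ) mod 2π = 4.717811 rad → L = 4.03·(1.193992 + 4.478583 + 4.717811) = 4.03·10.390386 = 41.873255 m
RLR: c = (6 − d² + 2cos(α−β) + 2d(sin α − sin β))/8 = -0.262532; p = 2π − arccos c = 4.446744 rad; φ = atan2(cos α − cos β, d − sin α + sin β) = 0.322798 rad; t = (α − φ + p/2) mod 2π = 2.741083 rad, q = (α − β − t + p) mod 2π = 4.465026 rad → L = 4.03·(2.741083 + 4.446744 + 4.465026) = 4.03·11.652853 = 46.960997 m
LRL: c = (6 − d² + 2cos(α−β) − 2d(sin α − sin β))/8 = -4.221456, |c| > 1 → infeasible
Shortest: RSR with L = 23.927946 m ≈ 23.9279 m
Convert RSR to answer units (arcs ×180/π): t = 0.517711·180/π = 29.6627°, p = ρ·p = 4.03·3.178090 = 12.8077 m, q = 2.241654·180/π = 128.4373°, L = 23.9279 m.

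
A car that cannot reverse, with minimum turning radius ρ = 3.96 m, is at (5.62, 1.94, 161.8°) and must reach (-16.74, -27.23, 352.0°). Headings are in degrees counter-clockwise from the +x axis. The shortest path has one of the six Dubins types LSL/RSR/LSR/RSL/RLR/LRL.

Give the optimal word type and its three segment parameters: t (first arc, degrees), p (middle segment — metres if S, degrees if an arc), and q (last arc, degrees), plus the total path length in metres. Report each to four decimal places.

Let ψ = atan2(Δy, Δx) = atan2(-29.17, -22.36) = -127.4716° be the start→goal bearing.
Normalize: d = |goal − start| / ρ = 36.754027/3.96 = 9.281320, α = (θ_start − ψ) mod 360° = 289.2716° = 5.048743 rad, β = (θ_goal − ψ) mod 360° = 119.4716° = 2.085174 rad.
Common terms: sin α = -0.943964, cos α = 0.330047, sin β = 0.870599, cos β = -0.491993, cos(α−β) = -0.984196, d² = 86.142900. Work in radians in the unit-radius frame; every candidate has L = ρ·(t + p + q).
LSL: p² = 2 + d² − 2cos(α−β) + 2d(sin α − sin β) = 56.428198; p = √p² = 7.511871; φ = atan2(cos β − cos α, d + sin α − sin β) = -0.109652 rad; t = (φ − α) mod 2π = 1.124791 rad, q = (β − φ) mod 2π = 2.194825 rad → L = 3.96·(1.124791 + 7.511871 + 2.194825) = 3.96·10.831487 = 42.892687 m
RSR: p² = 2 + d² − 2cos(α−β) + 2d(sin β − sin α) = 123.794384; p = √p² = 11.126292; φ = atan2(cos α − cos β, d − sin α + sin β) = 0.073950 rad; t = (α − φ) mod 2π = 4.974793 rad, q = (φ − β) mod 2π = 4.271962 rad → L = 3.96·(4.974793 + 11.126292 + 4.271962) = 3.96·20.373047 = 80.677265 m
LSR: p² = d² − 2 + 2cos(α−β) + 2d(sin α + sin β) = 80.812659; p = √p² = 8.989586; φ = atan2(−cos α − cos β, d + sin α + sin β) − atan2(−2, p) = 0.236500 rad; t = (φ − α) mod 2π = 1.470943 rad, q = (φ − β) mod 2π = 4.434512 rad → L = 3.96·(1.470943 + 8.989586 + 4.434512) = 3.96·14.895041 = 58.984361 m
RSL: p² = d² − 2 + 2cos(α−β) − 2d(sin α + sin β) = 83.536359; p = √p² = 9.139823; φ = atan2(cos α + cos β, d − sin α − sin β) − atan2(2, p) = -0.232737 rad; t = (α − φ) mod 2π = 5.281480 rad, q = (β − φ) mod 2π = 2.317911 rad → L = 3.96·(5.281480 + 9.139823 + 2.317911) = 3.96·16.739213 = 66.287283 m
RLR: c = (6 − d² + 2cos(α−β) + 2d(sin α − sin β))/8 = -14.474298, |c| > 1 → infeasible
LRL: c = (6 − d² + 2cos(α−β) − 2d(sin α − sin β))/8 = -6.053525, |c| > 1 → infeasible
Shortest: LSL with L = 42.892687 m ≈ 42.8927 m
Convert LSL to answer units (arcs ×180/π): t = 1.124791·180/π = 64.4458°, p = ρ·p = 3.96·7.511871 = 29.7470 m, q = 2.194825·180/π = 125.7542°, L = 42.8927 m.

LSL: t = 64.4458°, p = 29.7470 m, q = 125.7542°, L = 42.8927 m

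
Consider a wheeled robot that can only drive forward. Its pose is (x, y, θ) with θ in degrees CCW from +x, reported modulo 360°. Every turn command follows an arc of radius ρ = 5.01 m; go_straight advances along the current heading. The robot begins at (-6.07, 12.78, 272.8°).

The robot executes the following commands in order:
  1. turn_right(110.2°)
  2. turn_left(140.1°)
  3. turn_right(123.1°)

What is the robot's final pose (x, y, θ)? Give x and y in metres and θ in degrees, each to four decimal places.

(-22.5373, -7.4493, 179.6000°)

set_pose: (x, y, θ) = (-6.0700, 12.7800, 272.8000°), ρ = 5.01
turn_right(110.2°): centre at ρ to the right, rotate −110.2° → (-12.5722, 7.7545, 162.6000°)
turn_left(140.1°): centre at ρ to the left, rotate +140.1° → (-18.2864, 0.2672, 302.7000°)
turn_right(123.1°): centre at ρ to the right, rotate −123.1° → (-22.5373, -7.4493, 179.6000°)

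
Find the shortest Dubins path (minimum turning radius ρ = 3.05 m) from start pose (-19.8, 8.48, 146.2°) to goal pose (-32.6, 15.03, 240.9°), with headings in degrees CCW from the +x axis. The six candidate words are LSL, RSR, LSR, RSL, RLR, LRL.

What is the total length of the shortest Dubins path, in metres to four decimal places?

16.4014 m

Let ψ = atan2(Δy, Δx) = atan2(6.55, -12.80) = 152.9003° be the start→goal bearing.
Normalize: d = |goal − start| / ρ = 14.378543/3.05 = 4.714276, α = (θ_start − ψ) mod 360° = 353.2997° = 6.166243 rad, β = (θ_goal − ψ) mod 360° = 87.9997° = 1.535884 rad.
Common terms: sin α = -0.116676, cos α = 0.993170, sin β = 0.999391, cos β = 0.034905, cos(α−β) = -0.081939, d² = 22.224402. Work in radians in the unit-radius frame; every candidate has L = ρ·(t + p + q).
LSL: p² = 2 + d² − 2cos(α−β) + 2d(sin α − sin β) = 13.865383; p = √p² = 3.723625; φ = atan2(cos β − cos α, d + sin α − sin β) = -0.260276 rad; t = (φ − α) mod 2π = 6.139852 rad, q = (β − φ) mod 2π = 1.796160 rad → L = 3.05·(6.139852 + 3.723625 + 1.796160) = 3.05·11.659637 = 35.561893 m
RSR: p² = 2 + d² − 2cos(α−β) + 2d(sin β − sin α) = 34.911175; p = √p² = 5.908568; φ = atan2(cos α − cos β, d − sin α + sin β) = 0.162902 rad; t = (α − φ) mod 2π = 6.003341 rad, q = (φ − β) mod 2π = 4.910203 rad → L = 3.05·(6.003341 + 5.908568 + 4.910203) = 3.05·16.822112 = 51.307441 m
LSR: p² = d² − 2 + 2cos(α−β) + 2d(sin α + sin β) = 28.383243; p = √p² = 5.327593; φ = atan2(−cos α − cos β, d + sin α + sin β) − atan2(−2, p) = 0.177466 rad; t = (φ − α) mod 2π = 0.294409 rad, q = (φ − β) mod 2π = 4.924767 rad → L = 3.05·(0.294409 + 5.327593 + 4.924767) = 3.05·10.546769 = 32.167646 m
RSL: p² = d² − 2 + 2cos(α−β) − 2d(sin α + sin β) = 11.737807; p = √p² = 3.426048; φ = atan2(cos α + cos β, d − sin α − sin β) − atan2(2, p) = -0.266252 rad; t = (α − φ) mod 2π = 0.149309 rad, q = (β − φ) mod 2π = 1.802136 rad → L = 3.05·(0.149309 + 3.426048 + 1.802136) = 3.05·5.377494 = 16.401355 m
RLR: c = (6 − d² + 2cos(α−β) + 2d(sin α − sin β))/8 = -3.363897, |c| > 1 → infeasible
LRL: c = (6 − d² + 2cos(α−β) − 2d(sin α − sin β))/8 = -0.733173; p = 2π − arccos c = 3.889413 rad; φ = atan2(cos β − cos α, d + sin α − sin β) = -0.260276 rad; t = (φ − α + p/2) mod 2π = 1.801373 rad, q = (β − α − t + p) mod 2π = 3.740867 rad → L = 3.05·(1.801373 + 3.889413 + 3.740867) = 3.05·9.431653 = 28.766541 m
Shortest: RSL with L = 16.401355 m ≈ 16.4014 m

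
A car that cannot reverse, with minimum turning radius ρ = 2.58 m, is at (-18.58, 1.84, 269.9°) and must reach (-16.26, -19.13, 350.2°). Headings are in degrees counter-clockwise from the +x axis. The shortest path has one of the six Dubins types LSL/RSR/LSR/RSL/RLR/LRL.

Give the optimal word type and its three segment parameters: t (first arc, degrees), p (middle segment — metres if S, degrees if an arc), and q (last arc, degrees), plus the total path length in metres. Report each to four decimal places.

LSL: t = 0.6571°, p = 18.4240 m, q = 79.6429°, L = 22.0399 m

Let ψ = atan2(Δy, Δx) = atan2(-20.97, 2.32) = -83.6868° be the start→goal bearing.
Normalize: d = |goal − start| / ρ = 21.097945/2.58 = 8.177498, α = (θ_start − ψ) mod 360° = 353.5868° = 6.171254 rad, β = (θ_goal − ψ) mod 360° = 73.8868° = 1.289568 rad.
Common terms: sin α = -0.111698, cos α = 0.993742, sin β = 0.960715, cos β = 0.277536, cos(α−β) = 0.168489, d² = 66.871477. Work in radians in the unit-radius frame; every candidate has L = ρ·(t + p + q).
LSL: p² = 2 + d² − 2cos(α−β) + 2d(sin α − sin β) = 50.995185; p = √p² = 7.141091; φ = atan2(cos β − cos α, d + sin α − sin β) = -0.100463 rad; t = (φ − α) mod 2π = 0.011469 rad, q = (β − φ) mod 2π = 1.390030 rad → L = 2.58·(0.011469 + 7.141091 + 1.390030) = 2.58·8.542591 = 22.039884 m
RSR: p² = 2 + d² − 2cos(α−β) + 2d(sin β − sin α) = 86.073811; p = √p² = 9.277597; φ = atan2(cos α − cos β, d − sin α + sin β) = 0.077274 rad; t = (α − φ) mod 2π = 6.093980 rad, q = (φ − β) mod 2π = 5.070892 rad → L = 2.58·(6.093980 + 9.277597 + 5.070892) = 2.58·20.442468 = 52.741569 m
LSR: p² = d² − 2 + 2cos(α−β) + 2d(sin α + sin β) = 79.094131; p = √p² = 8.893488; φ = atan2(−cos α − cos β, d + sin α + sin β) − atan2(−2, p) = 0.081286 rad; t = (φ − α) mod 2π = 0.193217 rad, q = (φ − β) mod 2π = 5.074903 rad → L = 2.58·(0.193217 + 8.893488 + 5.074903) = 2.58·14.161609 = 36.536950 m
RSL: p² = d² − 2 + 2cos(α−β) − 2d(sin α + sin β) = 51.322780; p = √p² = 7.163992; φ = atan2(cos α + cos β, d − sin α − sin β) − atan2(2, p) = -0.100481 rad; t = (α − φ) mod 2π = 6.271735 rad, q = (β − φ) mod 2π = 1.390049 rad → L = 2.58·(6.271735 + 7.163992 + 1.390049) = 2.58·14.825776 = 38.250501 m
RLR: c = (6 − d² + 2cos(α−β) + 2d(sin α − sin β))/8 = -9.759226, |c| > 1 → infeasible
LRL: c = (6 − d² + 2cos(α−β) − 2d(sin α − sin β))/8 = -5.374398, |c| > 1 → infeasible
Shortest: LSL with L = 22.039884 m ≈ 22.0399 m
Convert LSL to answer units (arcs ×180/π): t = 0.011469·180/π = 0.6571°, p = ρ·p = 2.58·7.141091 = 18.4240 m, q = 1.390030·180/π = 79.6429°, L = 22.0399 m.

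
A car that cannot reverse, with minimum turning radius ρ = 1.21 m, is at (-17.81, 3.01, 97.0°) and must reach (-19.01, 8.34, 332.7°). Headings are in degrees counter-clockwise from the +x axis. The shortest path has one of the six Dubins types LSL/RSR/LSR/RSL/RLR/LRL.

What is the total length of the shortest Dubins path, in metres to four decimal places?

7.7473 m

Let ψ = atan2(Δy, Δx) = atan2(5.33, -1.20) = 102.6881° be the start→goal bearing.
Normalize: d = |goal − start| / ρ = 5.463415/1.21 = 4.515219, α = (θ_start − ψ) mod 360° = 354.3119° = 6.183910 rad, β = (θ_goal − ψ) mod 360° = 230.0119° = 4.014466 rad.
Common terms: sin α = -0.099112, cos α = 0.995076, sin β = -0.766178, cos β = -0.642628, cos(α−β) = -0.563526, d² = 20.387200. Work in radians in the unit-radius frame; every candidate has L = ρ·(t + p + q).
LSL: p² = 2 + d² − 2cos(α−β) + 2d(sin α − sin β) = 29.538151; p = √p² = 5.434901; φ = atan2(cos β − cos α, d + sin α − sin β) = -0.306088 rad; t = (φ − α) mod 2π = 6.076372 rad, q = (β − φ) mod 2π = 4.320554 rad → L = 1.21·(6.076372 + 5.434901 + 4.320554) = 1.21·15.831828 = 19.156511 m
RSR: p² = 2 + d² − 2cos(α−β) + 2d(sin β − sin α) = 17.490354; p = √p² = 4.182147; φ = atan2(cos α − cos β, d − sin α + sin β) = 0.402363 rad; t = (α − φ) mod 2π = 5.781547 rad, q = (φ − β) mod 2π = 2.671083 rad → L = 1.21·(5.781547 + 4.182147 + 2.671083) = 1.21·12.634777 = 15.288080 m
LSR: p² = d² − 2 + 2cos(α−β) + 2d(sin α + sin β) = 9.446194; p = √p² = 3.073466; φ = atan2(−cos α − cos β, d + sin α + sin β) − atan2(−2, p) = 0.480624 rad; t = (φ − α) mod 2π = 0.579900 rad, q = (φ − β) mod 2π = 2.749344 rad → L = 1.21·(0.579900 + 3.073466 + 2.749344) = 1.21·6.402710 = 7.747279 m
RSL: p² = d² − 2 + 2cos(α−β) − 2d(sin α + sin β) = 25.074102; p = √p² = 5.007405; φ = atan2(cos α + cos β, d − sin α − sin β) − atan2(2, p) = -0.314585 rad; t = (α − φ) mod 2π = 0.215310 rad, q = (β − φ) mod 2π = 4.329051 rad → L = 1.21·(0.215310 + 5.007405 + 4.329051) = 1.21·9.551765 = 11.557636 m
RLR: c = (6 − d² + 2cos(α−β) + 2d(sin α − sin β))/8 = -1.186294, |c| > 1 → infeasible
LRL: c = (6 − d² + 2cos(α−β) − 2d(sin α − sin β))/8 = -2.692269, |c| > 1 → infeasible
Shortest: LSR with L = 7.747279 m ≈ 7.7473 m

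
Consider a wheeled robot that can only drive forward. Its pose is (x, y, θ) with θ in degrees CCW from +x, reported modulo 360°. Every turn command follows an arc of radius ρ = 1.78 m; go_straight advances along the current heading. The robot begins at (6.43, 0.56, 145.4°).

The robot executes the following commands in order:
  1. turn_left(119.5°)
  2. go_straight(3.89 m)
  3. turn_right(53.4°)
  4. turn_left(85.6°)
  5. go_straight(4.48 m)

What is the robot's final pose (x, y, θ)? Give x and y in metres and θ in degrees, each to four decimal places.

set_pose: (x, y, θ) = (6.4300, 0.5600, 145.4000°), ρ = 1.78
turn_left(119.5°): centre at ρ to the left, rotate +119.5° → (3.6463, -0.7470, 264.9000°)
go_straight(3.89): x += 3.89·cos θ, y += 3.89·sin θ → (3.3005, -4.6216, 264.9000°)
turn_right(53.4°): centre at ρ to the right, rotate −53.4° → (2.4576, -5.9810, 211.5000°)
turn_left(85.6°): centre at ρ to the left, rotate +85.6° → (1.8030, -8.3096, 297.1000°)
go_straight(4.48): x += 4.48·cos θ, y += 4.48·sin θ → (3.8439, -12.2977, 297.1000°)

(3.8439, -12.2977, 297.1000°)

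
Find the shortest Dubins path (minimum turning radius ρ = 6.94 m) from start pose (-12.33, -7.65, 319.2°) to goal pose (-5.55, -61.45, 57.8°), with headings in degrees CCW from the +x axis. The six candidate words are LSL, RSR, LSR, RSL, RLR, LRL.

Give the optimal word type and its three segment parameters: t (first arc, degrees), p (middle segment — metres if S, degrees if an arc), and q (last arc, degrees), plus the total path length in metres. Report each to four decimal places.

RSL: t = 60.1738°, p = 42.9922 m, q = 158.7738°, L = 69.5125 m

Let ψ = atan2(Δy, Δx) = atan2(-53.80, 6.78) = -82.8173° be the start→goal bearing.
Normalize: d = |goal − start| / ρ = 54.225533/6.94 = 7.813477, α = (θ_start − ψ) mod 360° = 42.0173° = 0.733341 rad, β = (θ_goal − ψ) mod 360° = 140.6173° = 2.454235 rad.
Common terms: sin α = 0.669355, cos α = 0.742943, sin β = 0.634497, cos β = -0.772925, cos(α−β) = -0.149535, d² = 61.050428. Work in radians in the unit-radius frame; every candidate has L = ρ·(t + p + q).
LSL: p² = 2 + d² − 2cos(α−β) + 2d(sin α − sin β) = 63.894228; p = √p² = 7.993386; φ = atan2(cos β − cos α, d + sin α − sin β) = -0.190796 rad; t = (φ − α) mod 2π = 5.359049 rad, q = (β − φ) mod 2π = 2.645031 rad → L = 6.94·(5.359049 + 7.993386 + 2.645031) = 6.94·15.997466 = 111.022417 m
RSR: p² = 2 + d² − 2cos(α−β) + 2d(sin β − sin α) = 62.804770; p = √p² = 7.924946; φ = atan2(cos α − cos β, d − sin α + sin β) = 0.192464 rad; t = (α − φ) mod 2π = 0.540877 rad, q = (φ − β) mod 2π = 4.021414 rad → L = 6.94·(0.540877 + 7.924946 + 4.021414) = 6.94·12.487237 = 86.661423 m
LSR: p² = d² − 2 + 2cos(α−β) + 2d(sin α + sin β) = 79.126595; p = √p² = 8.895313; φ = atan2(−cos α − cos β, d + sin α + sin β) − atan2(−2, p) = 0.224448 rad; t = (φ − α) mod 2π = 5.774293 rad, q = (φ − β) mod 2π = 4.053398 rad → L = 6.94·(5.774293 + 8.895313 + 4.053398) = 6.94·18.723005 = 129.937652 m
RSL: p² = d² − 2 + 2cos(α−β) − 2d(sin α + sin β) = 38.376120; p = √p² = 6.194846; φ = atan2(cos α + cos β, d − sin α − sin β) − atan2(2, p) = -0.316891 rad; t = (α − φ) mod 2π = 1.050232 rad, q = (β − φ) mod 2π = 2.771126 rad → L = 6.94·(1.050232 + 6.194846 + 2.771126) = 6.94·10.016204 = 69.512456 m
RLR: c = (6 − d² + 2cos(α−β) + 2d(sin α − sin β))/8 = -6.850596, |c| > 1 → infeasible
LRL: c = (6 − d² + 2cos(α−β) − 2d(sin α − sin β))/8 = -6.986778, |c| > 1 → infeasible
Shortest: RSL with L = 69.512456 m ≈ 69.5125 m
Convert RSL to answer units (arcs ×180/π): t = 1.050232·180/π = 60.1738°, p = ρ·p = 6.94·6.194846 = 42.9922 m, q = 2.771126·180/π = 158.7738°, L = 69.5125 m.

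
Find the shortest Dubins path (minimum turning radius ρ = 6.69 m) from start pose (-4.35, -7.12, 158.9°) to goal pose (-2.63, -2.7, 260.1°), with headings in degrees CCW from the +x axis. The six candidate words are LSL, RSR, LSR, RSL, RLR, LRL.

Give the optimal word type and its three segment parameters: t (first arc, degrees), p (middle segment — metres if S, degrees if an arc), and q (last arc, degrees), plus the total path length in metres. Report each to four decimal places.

Let ψ = atan2(Δy, Δx) = atan2(4.42, 1.72) = 68.7370° be the start→goal bearing.
Normalize: d = |goal − start| / ρ = 4.742868/6.69 = 0.708949, α = (θ_start − ψ) mod 360° = 90.1630° = 1.573641 rad, β = (θ_goal − ψ) mod 360° = 191.3630° = 3.339915 rad.
Common terms: sin α = 0.999996, cos α = -0.002845, sin β = -0.197025, cos β = -0.980399, cos(α−β) = -0.194234, d² = 0.502609. Work in radians in the unit-radius frame; every candidate has L = ρ·(t + p + q).
LSL: p² = 2 + d² − 2cos(α−β) + 2d(sin α − sin β) = 4.588330; p = √p² = 2.142039; φ = atan2(cos β − cos α, d + sin α − sin β) = -0.473907 rad; t = (φ − α) mod 2π = 4.235637 rad, q = (β − φ) mod 2π = 3.813821 rad → L = 6.69·(4.235637 + 2.142039 + 3.813821) = 6.69·10.191497 = 68.181117 m
RSR: p² = 2 + d² − 2cos(α−β) + 2d(sin β − sin α) = 1.193825; p = √p² = 1.092623; φ = atan2(cos α − cos β, d − sin α + sin β) = 2.033867 rad; t = (α − φ) mod 2π = 5.822960 rad, q = (φ − β) mod 2π = 4.977137 rad → L = 6.69·(5.822960 + 1.092623 + 4.977137) = 6.69·11.892720 = 79.562298 m
LSR: p² = d² − 2 + 2cos(α−β) + 2d(sin α + sin β) = -0.747329 < 0 → infeasible
RSL: p² = d² − 2 + 2cos(α−β) − 2d(sin α + sin β) = -3.024392 < 0 → infeasible
RLR: c = (6 − d² + 2cos(α−β) + 2d(sin α − sin β))/8 = 0.850772; p = 2π − arccos c = 5.729841 rad; φ = atan2(cos α − cos β, d − sin α + sin β) = 2.033867 rad; t = (α − φ + p/2) mod 2π = 2.404695 rad, q = (α − β − t + p) mod 2π = 1.558873 rad → L = 6.69·(2.404695 + 5.729841 + 1.558873) = 6.69·9.693410 = 64.848910 m
LRL: c = (6 − d² + 2cos(α−β) − 2d(sin α − sin β))/8 = 0.426459; p = 2π − arccos c = 5.152963 rad; φ = atan2(cos β − cos α, d + sin α − sin β) = -0.473907 rad; t = (φ − α + p/2) mod 2π = 0.528933 rad, q = (β − α − t + p) mod 2π = 0.107118 rad → L = 6.69·(0.528933 + 5.152963 + 0.107118) = 6.69·5.789014 = 38.728503 m
Shortest: LRL with L = 38.728503 m ≈ 38.7285 m
Convert LRL to answer units (arcs ×180/π): t = 0.528933·180/π = 30.3056°, p = 5.152963·180/π = 295.2430°, q = 0.107118·180/π = 6.1374°, L = 38.7285 m.

LRL: t = 30.3056°, p = 295.2430°, q = 6.1374°, L = 38.7285 m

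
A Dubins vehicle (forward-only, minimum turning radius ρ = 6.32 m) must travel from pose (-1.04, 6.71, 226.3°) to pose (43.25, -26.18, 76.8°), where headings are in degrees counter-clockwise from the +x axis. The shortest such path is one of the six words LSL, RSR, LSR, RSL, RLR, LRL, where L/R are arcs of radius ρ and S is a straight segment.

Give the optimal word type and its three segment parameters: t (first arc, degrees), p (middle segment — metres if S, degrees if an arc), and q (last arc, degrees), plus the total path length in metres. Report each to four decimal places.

LSL: t = 94.8056°, p = 43.1295 m, q = 115.6944°, L = 66.3486 m

Let ψ = atan2(Δy, Δx) = atan2(-32.89, 44.29) = -36.5978° be the start→goal bearing.
Normalize: d = |goal − start| / ρ = 55.166622/6.32 = 8.728896, α = (θ_start − ψ) mod 360° = 262.8978° = 4.588432 rad, β = (θ_goal − ψ) mod 360° = 113.3978° = 1.979165 rad.
Common terms: sin α = -0.992327, cos α = -0.123640, sin β = 0.917770, cos β = -0.397112, cos(α−β) = -0.861629, d² = 76.193624. Work in radians in the unit-radius frame; every candidate has L = ρ·(t + p + q).
LSL: p² = 2 + d² − 2cos(α−β) + 2d(sin α − sin β) = 46.570804; p = √p² = 6.824280; φ = atan2(cos β − cos α, d + sin α − sin β) = -0.040084 rad; t = (φ − α) mod 2π = 1.654669 rad, q = (β − φ) mod 2π = 2.019249 rad → L = 6.32·(1.654669 + 6.824280 + 2.019249) = 6.32·10.498199 = 66.348615 m
RSR: p² = 2 + d² − 2cos(α−β) + 2d(sin β − sin α) = 113.262960; p = √p² = 10.642507; φ = atan2(cos α − cos β, d − sin α + sin β) = 0.025699 rad; t = (α − φ) mod 2π = 4.562733 rad, q = (φ − β) mod 2π = 4.329720 rad → L = 6.32·(4.562733 + 10.642507 + 4.329720) = 6.32·19.534960 = 123.460946 m
LSR: p² = d² − 2 + 2cos(α−β) + 2d(sin α + sin β) = 71.168762; p = √p² = 8.436158; φ = atan2(−cos α − cos β, d + sin α + sin β) − atan2(−2, p) = 0.292877 rad; t = (φ − α) mod 2π = 1.987631 rad, q = (φ − β) mod 2π = 4.596898 rad → L = 6.32·(1.987631 + 8.436158 + 4.596898) = 6.32·15.020686 = 94.930737 m
RSL: p² = d² − 2 + 2cos(α−β) − 2d(sin α + sin β) = 73.771969; p = √p² = 8.589061; φ = atan2(cos α + cos β, d − sin α − sin β) − atan2(2, p) = -0.287862 rad; t = (α − φ) mod 2π = 4.876294 rad, q = (β − φ) mod 2π = 2.267027 rad → L = 6.32·(4.876294 + 8.589061 + 2.267027) = 6.32·15.732382 = 99.428651 m
RLR: c = (6 − d² + 2cos(α−β) + 2d(sin α − sin β))/8 = -13.157870, |c| > 1 → infeasible
LRL: c = (6 − d² + 2cos(α−β) − 2d(sin α − sin β))/8 = -4.821350, |c| > 1 → infeasible
Shortest: LSL with L = 66.348615 m ≈ 66.3486 m
Convert LSL to answer units (arcs ×180/π): t = 1.654669·180/π = 94.8056°, p = ρ·p = 6.32·6.824280 = 43.1295 m, q = 2.019249·180/π = 115.6944°, L = 66.3486 m.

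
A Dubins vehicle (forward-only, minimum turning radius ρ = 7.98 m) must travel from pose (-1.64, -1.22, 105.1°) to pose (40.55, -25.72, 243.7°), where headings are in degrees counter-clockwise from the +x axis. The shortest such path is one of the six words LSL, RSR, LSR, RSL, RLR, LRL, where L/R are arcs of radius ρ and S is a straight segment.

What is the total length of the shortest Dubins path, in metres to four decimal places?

66.5851 m

Let ψ = atan2(Δy, Δx) = atan2(-24.50, 42.19) = -30.1440° be the start→goal bearing.
Normalize: d = |goal − start| / ρ = 48.787766/7.98 = 6.113755, α = (θ_start − ψ) mod 360° = 135.2440° = 2.360453 rad, β = (θ_goal − ψ) mod 360° = 273.8440° = 4.779480 rad.
Common terms: sin α = 0.704089, cos α = -0.710112, sin β = -0.997750, cos β = 0.067040, cos(α−β) = -0.750111, d² = 37.378002. Work in radians in the unit-radius frame; every candidate has L = ρ·(t + p + q).
LSL: p² = 2 + d² − 2cos(α−β) + 2d(sin α − sin β) = 61.687481; p = √p² = 7.854138; φ = atan2(cos β − cos α, d + sin α − sin β) = 0.099110 rad; t = (φ − α) mod 2π = 4.021842 rad, q = (β − φ) mod 2π = 4.680369 rad → L = 7.98·(4.021842 + 7.854138 + 4.680369) = 7.98·16.556349 = 132.119669 m
RSR: p² = 2 + d² − 2cos(α−β) + 2d(sin β − sin α) = 20.068967; p = √p² = 4.479840; φ = atan2(cos α − cos β, d − sin α + sin β) = -0.174360 rad; t = (α − φ) mod 2π = 2.534813 rad, q = (φ − β) mod 2π = 1.329346 rad → L = 7.98·(2.534813 + 4.479840 + 1.329346) = 7.98·8.343999 = 66.585112 m
LSR: p² = d² − 2 + 2cos(α−β) + 2d(sin α + sin β) = 30.287033; p = √p² = 5.503366; φ = atan2(−cos α − cos β, d + sin α + sin β) − atan2(−2, p) = 0.458620 rad; t = (φ − α) mod 2π = 4.381352 rad, q = (φ − β) mod 2π = 1.962326 rad → L = 7.98·(4.381352 + 5.503366 + 1.962326) = 7.98·11.847043 = 94.539404 m
RSL: p² = d² − 2 + 2cos(α−β) − 2d(sin α + sin β) = 37.468526; p = √p² = 6.121154; φ = atan2(cos α + cos β, d − sin α − sin β) − atan2(2, p) = -0.415830 rad; t = (α − φ) mod 2π = 2.776283 rad, q = (β − φ) mod 2π = 5.195309 rad → L = 7.98·(2.776283 + 6.121154 + 5.195309) = 7.98·14.092746 = 112.460114 m
RLR: c = (6 − d² + 2cos(α−β) + 2d(sin α − sin β))/8 = -1.508621, |c| > 1 → infeasible
LRL: c = (6 − d² + 2cos(α−β) − 2d(sin α − sin β))/8 = -6.710935, |c| > 1 → infeasible
Shortest: RSR with L = 66.585112 m ≈ 66.5851 m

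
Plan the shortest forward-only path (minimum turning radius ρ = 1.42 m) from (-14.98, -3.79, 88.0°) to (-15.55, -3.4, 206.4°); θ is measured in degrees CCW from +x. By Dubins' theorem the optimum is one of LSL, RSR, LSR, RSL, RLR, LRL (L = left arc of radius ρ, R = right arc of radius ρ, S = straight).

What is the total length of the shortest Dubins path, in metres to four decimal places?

10.0785 m

Let ψ = atan2(Δy, Δx) = atan2(0.39, -0.57) = 145.6197° be the start→goal bearing.
Normalize: d = |goal − start| / ρ = 0.690652/1.42 = 0.486375, α = (θ_start − ψ) mod 360° = 302.3803° = 5.277533 rad, β = (θ_goal − ψ) mod 360° = 60.7803° = 1.060817 rad.
Common terms: sin α = -0.844512, cos α = 0.535537, sin β = 0.872755, cos β = 0.488159, cos(α−β) = -0.475624, d² = 0.236560. Work in radians in the unit-radius frame; every candidate has L = ρ·(t + p + q).
LSL: p² = 2 + d² − 2cos(α−β) + 2d(sin α − sin β) = 1.517339; p = √p² = 1.231803; φ = atan2(cos β − cos α, d + sin α − sin β) = -3.103121 rad; t = (φ − α) mod 2π = 4.185717 rad, q = (β − φ) mod 2π = 4.163938 rad → L = 1.42·(4.185717 + 1.231803 + 4.163938) = 1.42·9.581458 = 13.605671 m
RSR: p² = 2 + d² − 2cos(α−β) + 2d(sin β − sin α) = 4.858278; p = √p² = 2.204150; φ = atan2(cos α − cos β, d − sin α + sin β) = 0.021497 rad; t = (α − φ) mod 2π = 5.256036 rad, q = (φ − β) mod 2π = 5.243865 rad → L = 1.42·(5.256036 + 2.204150 + 5.243865) = 1.42·12.704051 = 18.039752 m
LSR: p² = d² − 2 + 2cos(α−β) + 2d(sin α + sin β) = -2.687215 < 0 → infeasible
RSL: p² = d² − 2 + 2cos(α−β) − 2d(sin α + sin β) = -2.742162 < 0 → infeasible
RLR: c = (6 − d² + 2cos(α−β) + 2d(sin α − sin β))/8 = 0.392715; p = 2π − arccos c = 5.115971 rad; φ = atan2(cos α − cos β, d − sin α + sin β) = 0.021497 rad; t = (α − φ + p/2) mod 2π = 1.530836 rad, q = (α − β − t + p) mod 2π = 1.518665 rad → L = 1.42·(1.530836 + 5.115971 + 1.518665) = 1.42·8.165473 = 11.594971 m
LRL: c = (6 − d² + 2cos(α−β) − 2d(sin α − sin β))/8 = 0.810333; p = 2π − arccos c = 5.657108 rad; φ = atan2(cos β − cos α, d + sin α − sin β) = -3.103121 rad; t = (φ − α + p/2) mod 2π = 0.731086 rad, q = (β − α − t + p) mod 2π = 0.709307 rad → L = 1.42·(0.731086 + 5.657108 + 0.709307) = 1.42·7.097501 = 10.078452 m
Shortest: LRL with L = 10.078452 m ≈ 10.0785 m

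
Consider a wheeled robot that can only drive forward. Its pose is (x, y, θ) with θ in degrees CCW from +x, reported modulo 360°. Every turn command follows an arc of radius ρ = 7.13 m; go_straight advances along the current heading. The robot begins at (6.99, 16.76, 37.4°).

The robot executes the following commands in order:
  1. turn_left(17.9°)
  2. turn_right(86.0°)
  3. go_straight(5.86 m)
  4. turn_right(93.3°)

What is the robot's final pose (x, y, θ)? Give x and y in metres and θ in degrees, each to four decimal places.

(25.3330, 7.3274, 236.0000°)

set_pose: (x, y, θ) = (6.9900, 16.7600, 37.4000°), ρ = 7.13
turn_left(17.9°): centre at ρ to the left, rotate +17.9° → (8.5213, 18.3652, 55.3000°)
turn_right(86.0°): centre at ρ to the right, rotate −86.0° → (18.0234, 20.4370, -30.7000° ≡ 329.3000°)
go_straight(5.86): x += 5.86·cos θ, y += 5.86·sin θ → (23.0621, 17.4452, 329.3000°)
turn_right(93.3°): centre at ρ to the right, rotate −93.3° → (25.3330, 7.3274, 236.0000°)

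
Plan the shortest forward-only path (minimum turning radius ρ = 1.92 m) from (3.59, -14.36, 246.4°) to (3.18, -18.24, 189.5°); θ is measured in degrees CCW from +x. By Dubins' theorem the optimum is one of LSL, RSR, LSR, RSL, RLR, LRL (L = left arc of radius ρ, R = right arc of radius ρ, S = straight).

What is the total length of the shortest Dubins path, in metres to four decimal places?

Let ψ = atan2(Δy, Δx) = atan2(-3.88, -0.41) = -96.0321° be the start→goal bearing.
Normalize: d = |goal − start| / ρ = 3.901602/1.92 = 2.032084, α = (θ_start − ψ) mod 360° = 342.4321° = 5.976567 rad, β = (θ_goal − ψ) mod 360° = 285.5321° = 4.983475 rad.
Common terms: sin α = -0.301836, cos α = 0.953360, sin β = -0.963481, cos β = 0.267778, cos(α−β) = 0.546102, d² = 4.129367. Work in radians in the unit-radius frame; every candidate has L = ρ·(t + p + q).
LSL: p² = 2 + d² − 2cos(α−β) + 2d(sin α − sin β) = 7.726198; p = √p² = 2.779604; φ = atan2(cos β − cos α, d + sin α − sin β) = -0.249219 rad; t = (φ − α) mod 2π = 0.057399 rad, q = (β − φ) mod 2π = 5.232694 rad → L = 1.92·(0.057399 + 2.779604 + 5.232694) = 1.92·8.069697 = 15.493818 m
RSR: p² = 2 + d² − 2cos(α−β) + 2d(sin β − sin α) = 2.348129; p = √p² = 1.532361; φ = atan2(cos α − cos β, d − sin α + sin β) = 0.463859 rad; t = (α − φ) mod 2π = 5.512708 rad, q = (φ − β) mod 2π = 1.763570 rad → L = 1.92·(5.512708 + 1.532361 + 1.763570) = 1.92·8.808638 = 16.912585 m
LSR: p² = d² − 2 + 2cos(α−β) + 2d(sin α + sin β) = -1.920891 < 0 → infeasible
RSL: p² = d² − 2 + 2cos(α−β) − 2d(sin α + sin β) = 8.364034; p = √p² = 2.892064; φ = atan2(cos α + cos β, d − sin α − sin β) − atan2(2, p) = -0.250358 rad; t = (α − φ) mod 2π = 6.226925 rad, q = (β − φ) mod 2π = 5.233832 rad → L = 1.92·(6.226925 + 2.892064 + 5.233832) = 1.92·14.352821 = 27.557416 m
RLR: c = (6 − d² + 2cos(α−β) + 2d(sin α − sin β))/8 = 0.706484; p = 2π − arccos c = 5.496907 rad; φ = atan2(cos α − cos β, d − sin α + sin β) = 0.463859 rad; t = (α − φ + p/2) mod 2π = 1.977976 rad, q = (α − β − t + p) mod 2π = 4.512023 rad → L = 1.92·(1.977976 + 5.496907 + 4.512023) = 1.92·11.986906 = 23.014859 m
LRL: c = (6 − d² + 2cos(α−β) − 2d(sin α − sin β))/8 = 0.034225; p = 2π − arccos c = 4.746621 rad; φ = atan2(cos β − cos α, d + sin α − sin β) = -0.249219 rad; t = (φ − α + p/2) mod 2π = 2.430710 rad, q = (β − α − t + p) mod 2π = 1.322819 rad → L = 1.92·(2.430710 + 4.746621 + 1.322819) = 1.92·8.500149 = 16.320287 m
Shortest: LSL with L = 15.493818 m ≈ 15.4938 m

15.4938 m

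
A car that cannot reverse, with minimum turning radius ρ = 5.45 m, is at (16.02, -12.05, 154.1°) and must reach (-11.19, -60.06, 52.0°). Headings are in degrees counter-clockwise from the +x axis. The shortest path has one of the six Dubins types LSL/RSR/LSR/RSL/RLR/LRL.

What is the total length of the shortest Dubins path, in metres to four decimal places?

73.8108 m

Let ψ = atan2(Δy, Δx) = atan2(-48.01, -27.21) = -119.5427° be the start→goal bearing.
Normalize: d = |goal − start| / ρ = 55.184637/5.45 = 10.125622, α = (θ_start − ψ) mod 360° = 273.6427° = 4.775966 rad, β = (θ_goal − ψ) mod 360° = 171.5427° = 2.993985 rad.
Common terms: sin α = -0.997980, cos α = 0.063534, sin β = 0.147072, cos β = -0.989126, cos(α−β) = -0.209619, d² = 102.528211. Work in radians in the unit-radius frame; every candidate has L = ρ·(t + p + q).
LSL: p² = 2 + d² − 2cos(α−β) + 2d(sin α − sin β) = 81.758722; p = √p² = 9.042053; φ = atan2(cos β − cos α, d + sin α − sin β) = -0.116683 rad; t = (φ − α) mod 2π = 1.390536 rad, q = (β − φ) mod 2π = 3.110668 rad → L = 5.45·(1.390536 + 9.042053 + 3.110668) = 5.45·13.543257 = 73.810751 m
RSR: p² = 2 + d² − 2cos(α−β) + 2d(sin β − sin α) = 128.136175; p = √p² = 11.319725; φ = atan2(cos α − cos β, d − sin α + sin β) = 0.093128 rad; t = (α − φ) mod 2π = 4.682838 rad, q = (φ − β) mod 2π = 3.382328 rad → L = 5.45·(4.682838 + 11.319725 + 3.382328) = 5.45·19.384892 = 105.647659 m
LSR: p² = d² − 2 + 2cos(α−β) + 2d(sin α + sin β) = 82.877044; p = √p² = 9.103683; φ = atan2(−cos α − cos β, d + sin α + sin β) − atan2(−2, p) = 0.315724 rad; t = (φ − α) mod 2π = 1.822943 rad, q = (φ − β) mod 2π = 3.604924 rad → L = 5.45·(1.822943 + 9.103683 + 3.604924) = 5.45·14.531550 = 79.196949 m
RSL: p² = d² − 2 + 2cos(α−β) − 2d(sin α + sin β) = 117.340905; p = √p² = 10.832401; φ = atan2(cos α + cos β, d − sin α − sin β) − atan2(2, p) = -0.266701 rad; t = (α − φ) mod 2π = 5.042667 rad, q = (β − φ) mod 2π = 3.260686 rad → L = 5.45·(5.042667 + 10.832401 + 3.260686) = 5.45·19.135753 = 104.289855 m
RLR: c = (6 − d² + 2cos(α−β) + 2d(sin α − sin β))/8 = -15.017022, |c| > 1 → infeasible
LRL: c = (6 − d² + 2cos(α−β) − 2d(sin α − sin β))/8 = -9.219840, |c| > 1 → infeasible
Shortest: LSL with L = 73.810751 m ≈ 73.8108 m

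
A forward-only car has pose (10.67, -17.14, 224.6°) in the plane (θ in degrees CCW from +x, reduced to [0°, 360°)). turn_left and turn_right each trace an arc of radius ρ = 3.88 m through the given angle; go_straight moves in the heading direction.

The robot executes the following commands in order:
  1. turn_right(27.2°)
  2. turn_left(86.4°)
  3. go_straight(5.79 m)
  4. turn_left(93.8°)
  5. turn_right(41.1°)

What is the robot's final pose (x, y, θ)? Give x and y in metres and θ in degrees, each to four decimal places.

(15.5408, -31.2437, 336.5000°)

set_pose: (x, y, θ) = (10.6700, -17.1400, 224.6000°), ρ = 3.88
turn_right(27.2°): centre at ρ to the right, rotate −27.2° → (9.1059, -18.0798, 197.4000°)
turn_left(86.4°): centre at ρ to the left, rotate +86.4° → (6.4982, -22.7078, 283.8000°)
go_straight(5.79): x += 5.79·cos θ, y += 5.79·sin θ → (7.8793, -28.3306, 283.8000°)
turn_left(93.8°): centre at ρ to the left, rotate +93.8° → (12.8205, -31.1035, 377.6000° ≡ 17.6000°)
turn_right(41.1°): centre at ρ to the right, rotate −41.1° → (15.5408, -31.2437, -23.5000° ≡ 336.5000°)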